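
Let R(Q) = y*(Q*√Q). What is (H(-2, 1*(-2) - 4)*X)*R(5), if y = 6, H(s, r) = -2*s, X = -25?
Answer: -3000*√5 ≈ -6708.2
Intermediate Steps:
R(Q) = 6*Q^(3/2) (R(Q) = 6*(Q*√Q) = 6*Q^(3/2))
(H(-2, 1*(-2) - 4)*X)*R(5) = (-2*(-2)*(-25))*(6*5^(3/2)) = (4*(-25))*(6*(5*√5)) = -3000*√5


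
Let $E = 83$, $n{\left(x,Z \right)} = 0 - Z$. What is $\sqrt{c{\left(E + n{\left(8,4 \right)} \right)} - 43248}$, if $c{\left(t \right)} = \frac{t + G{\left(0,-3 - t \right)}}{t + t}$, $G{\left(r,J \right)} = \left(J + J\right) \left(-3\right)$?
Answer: $\frac{i \sqrt{1079552854}}{158} \approx 207.95 i$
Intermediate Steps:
$n{\left(x,Z \right)} = - Z$
$G{\left(r,J \right)} = - 6 J$ ($G{\left(r,J \right)} = 2 J \left(-3\right) = - 6 J$)
$c{\left(t \right)} = \frac{18 + 7 t}{2 t}$ ($c{\left(t \right)} = \frac{t - 6 \left(-3 - t\right)}{t + t} = \frac{t + \left(18 + 6 t\right)}{2 t} = \left(18 + 7 t\right) \frac{1}{2 t} = \frac{18 + 7 t}{2 t}$)
$\sqrt{c{\left(E + n{\left(8,4 \right)} \right)} - 43248} = \sqrt{\left(\frac{7}{2} + \frac{9}{83 - 4}\right) - 43248} = \sqrt{\left(\frac{7}{2} + \frac{9}{79}\right) - 43248} = \sqrt{\frac{571}{158} - 43248} = \sqrt{- \frac{6832613}{158}} = \frac{i \sqrt{1079552854}}{158}$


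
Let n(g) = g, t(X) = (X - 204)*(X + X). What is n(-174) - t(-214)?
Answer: -179078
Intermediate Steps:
t(X) = 2*X*(-204 + X) (t(X) = (-204 + X)*(2*X) = 2*X*(-204 + X))
n(-174) - t(-214) = -174 - 2*(-214)*(-204 - 214) = -174 - 2*(-214)*(-418) = -174 - 1*178904 = -174 - 178904 = -179078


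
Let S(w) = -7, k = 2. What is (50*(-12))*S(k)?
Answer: 4200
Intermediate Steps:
(50*(-12))*S(k) = (50*(-12))*(-7) = -600*(-7) = 4200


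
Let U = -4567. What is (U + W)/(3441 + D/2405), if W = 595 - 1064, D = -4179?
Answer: -6055790/4135713 ≈ -1.4643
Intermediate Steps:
W = -469
(U + W)/(3441 + D/2405) = (-4567 - 469)/(3441 - 4179/2405) = -5036/(3441 - 4179*1/2405) = -5036/(3441 - 4179/2405) = -5036/8271426/2405 = -5036*2405/8271426 = -6055790/4135713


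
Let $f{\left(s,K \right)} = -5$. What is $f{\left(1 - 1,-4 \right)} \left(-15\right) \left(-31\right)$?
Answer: $-2325$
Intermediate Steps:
$f{\left(1 - 1,-4 \right)} \left(-15\right) \left(-31\right) = \left(-5\right) \left(-15\right) \left(-31\right) = 75 \left(-31\right) = -2325$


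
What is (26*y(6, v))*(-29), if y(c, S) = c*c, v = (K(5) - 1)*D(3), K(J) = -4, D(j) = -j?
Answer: -27144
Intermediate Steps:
v = 15 (v = (-4 - 1)*(-1*3) = -5*(-3) = 15)
y(c, S) = c²
(26*y(6, v))*(-29) = (26*6²)*(-29) = (26*36)*(-29) = 936*(-29) = -27144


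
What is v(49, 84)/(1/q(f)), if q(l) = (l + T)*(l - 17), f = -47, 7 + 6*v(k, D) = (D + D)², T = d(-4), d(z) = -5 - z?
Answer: 14447104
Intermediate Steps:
T = -1 (T = -5 - 1*(-4) = -5 + 4 = -1)
v(k, D) = -7/6 + 2*D²/3 (v(k, D) = -7/6 + (D + D)²/6 = -7/6 + (2*D)²/6 = -7/6 + (4*D²)/6 = -7/6 + 2*D²/3)
q(l) = (-1 + l)*(-17 + l) (q(l) = (l - 1)*(l - 17) = (-1 + l)*(-17 + l))
v(49, 84)/(1/q(f)) = (-7/6 + (⅔)*84²)/(1/(17 + (-47)² - 18*(-47))) = (-7/6 + (⅔)*7056)/(1/(17 + 2209 + 846)) = (-7/6 + 4704)/(1/3072) = 28217/(6*(1/3072)) = (28217/6)*3072 = 14447104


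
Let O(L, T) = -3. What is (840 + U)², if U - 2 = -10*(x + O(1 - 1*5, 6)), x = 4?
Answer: 692224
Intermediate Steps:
U = -8 (U = 2 - 10*(4 - 3) = 2 - 10*1 = 2 - 10 = -8)
(840 + U)² = (840 - 8)² = 832² = 692224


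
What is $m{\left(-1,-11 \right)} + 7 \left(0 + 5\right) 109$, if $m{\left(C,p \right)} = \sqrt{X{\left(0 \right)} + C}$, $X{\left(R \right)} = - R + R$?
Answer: $3815 + i \approx 3815.0 + 1.0 i$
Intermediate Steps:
$X{\left(R \right)} = 0$
$m{\left(C,p \right)} = \sqrt{C}$ ($m{\left(C,p \right)} = \sqrt{0 + C} = \sqrt{C}$)
$m{\left(-1,-11 \right)} + 7 \left(0 + 5\right) 109 = \sqrt{-1} + 7 \left(0 + 5\right) 109 = i + 7 \cdot 5 \cdot 109 = i + 35 \cdot 109 = i + 3815 = 3815 + i$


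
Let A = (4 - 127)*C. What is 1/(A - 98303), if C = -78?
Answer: -1/88709 ≈ -1.1273e-5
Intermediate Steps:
A = 9594 (A = (4 - 127)*(-78) = -123*(-78) = 9594)
1/(A - 98303) = 1/(9594 - 98303) = 1/(-88709) = -1/88709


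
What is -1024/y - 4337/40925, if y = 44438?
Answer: -117317403/909312575 ≈ -0.12902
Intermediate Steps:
-1024/y - 4337/40925 = -1024/44438 - 4337/40925 = -1024*1/44438 - 4337*1/40925 = -512/22219 - 4337/40925 = -117317403/909312575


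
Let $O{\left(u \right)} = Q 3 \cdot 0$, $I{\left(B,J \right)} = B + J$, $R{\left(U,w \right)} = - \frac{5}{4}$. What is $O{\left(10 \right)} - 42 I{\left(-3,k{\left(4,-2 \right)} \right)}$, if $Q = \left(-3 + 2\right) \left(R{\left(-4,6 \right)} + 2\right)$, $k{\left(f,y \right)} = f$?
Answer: $-42$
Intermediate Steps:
$R{\left(U,w \right)} = - \frac{5}{4}$ ($R{\left(U,w \right)} = \left(-5\right) \frac{1}{4} = - \frac{5}{4}$)
$Q = - \frac{3}{4}$ ($Q = \left(-3 + 2\right) \left(- \frac{5}{4} + 2\right) = \left(-1\right) \frac{3}{4} = - \frac{3}{4} \approx -0.75$)
$O{\left(u \right)} = 0$ ($O{\left(u \right)} = \left(- \frac{3}{4}\right) 3 \cdot 0 = \left(- \frac{9}{4}\right) 0 = 0$)
$O{\left(10 \right)} - 42 I{\left(-3,k{\left(4,-2 \right)} \right)} = 0 - 42 \left(-3 + 4\right) = 0 - 42 = -42$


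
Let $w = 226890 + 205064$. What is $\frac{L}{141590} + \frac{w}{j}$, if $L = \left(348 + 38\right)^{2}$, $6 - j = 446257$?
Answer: $\frac{2664623568}{31592339545} \approx 0.084344$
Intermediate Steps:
$j = -446251$ ($j = 6 - 446257 = -446251$)
$w = 431954$
$L = 148996$ ($L = 386^{2} = 148996$)
$\frac{L}{141590} + \frac{w}{j} = \frac{148996}{141590} + \frac{431954}{-446251} = 148996 \cdot \frac{1}{141590} + 431954 \left(- \frac{1}{446251}\right) = \frac{74498}{70795} - \frac{431954}{446251} = \frac{2664623568}{31592339545}$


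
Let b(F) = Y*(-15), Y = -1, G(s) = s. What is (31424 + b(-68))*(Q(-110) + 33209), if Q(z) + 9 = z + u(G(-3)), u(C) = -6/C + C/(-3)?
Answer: 1040410827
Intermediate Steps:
b(F) = 15 (b(F) = -1*(-15) = 15)
u(C) = -6/C - C/3 (u(C) = -6/C + C*(-1/3) = -6/C - C/3)
Q(z) = -6 + z (Q(z) = -9 + (z + (-6/(-3) - 1/3*(-3))) = -9 + (z + (-6*(-1/3) + 1)) = -9 + (z + (2 + 1)) = -9 + (z + 3) = -9 + (3 + z) = -6 + z)
(31424 + b(-68))*(Q(-110) + 33209) = (31424 + 15)*((-6 - 110) + 33209) = 31439*(-116 + 33209) = 31439*33093 = 1040410827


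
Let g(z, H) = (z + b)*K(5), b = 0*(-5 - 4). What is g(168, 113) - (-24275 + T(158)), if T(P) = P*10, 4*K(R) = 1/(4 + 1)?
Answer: 113517/5 ≈ 22703.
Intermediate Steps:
K(R) = 1/20 (K(R) = 1/(4*(4 + 1)) = (¼)/5 = (¼)*(⅕) = 1/20)
T(P) = 10*P
b = 0 (b = 0*(-9) = 0)
g(z, H) = z/20 (g(z, H) = (z + 0)*(1/20) = z*(1/20) = z/20)
g(168, 113) - (-24275 + T(158)) = (1/20)*168 - (-24275 + 10*158) = 42/5 - (-24275 + 1580) = 42/5 - 1*(-22695) = 42/5 + 22695 = 113517/5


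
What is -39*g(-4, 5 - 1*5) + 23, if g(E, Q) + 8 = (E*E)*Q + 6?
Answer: 101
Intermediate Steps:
g(E, Q) = -2 + Q*E**2 (g(E, Q) = -8 + ((E*E)*Q + 6) = -8 + (E**2*Q + 6) = -8 + (Q*E**2 + 6) = -8 + (6 + Q*E**2) = -2 + Q*E**2)
-39*g(-4, 5 - 1*5) + 23 = -39*(-2 + (5 - 1*5)*(-4)**2) + 23 = -39*(-2 + (5 - 5)*16) + 23 = -39*(-2 + 0*16) + 23 = -39*(-2 + 0) + 23 = -39*(-2) + 23 = 78 + 23 = 101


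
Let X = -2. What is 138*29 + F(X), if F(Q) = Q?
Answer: 4000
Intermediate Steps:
138*29 + F(X) = 138*29 - 2 = 4002 - 2 = 4000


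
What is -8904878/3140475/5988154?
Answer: -4452439/9402823966575 ≈ -4.7352e-7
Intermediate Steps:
-8904878/3140475/5988154 = -8904878*1/3140475*(1/5988154) = -8904878/3140475*1/5988154 = -4452439/9402823966575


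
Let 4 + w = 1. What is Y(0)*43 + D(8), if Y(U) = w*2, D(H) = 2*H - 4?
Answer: -246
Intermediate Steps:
w = -3 (w = -4 + 1 = -3)
D(H) = -4 + 2*H
Y(U) = -6 (Y(U) = -3*2 = -6)
Y(0)*43 + D(8) = -6*43 + (-4 + 2*8) = -258 + (-4 + 16) = -258 + 12 = -246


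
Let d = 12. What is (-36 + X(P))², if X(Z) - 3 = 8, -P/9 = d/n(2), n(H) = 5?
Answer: 625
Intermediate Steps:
P = -108/5 ≈ -21.600
X(Z) = 11 (X(Z) = 3 + 8 = 11)
(-36 + X(P))² = (-36 + 11)² = (-25)² = 625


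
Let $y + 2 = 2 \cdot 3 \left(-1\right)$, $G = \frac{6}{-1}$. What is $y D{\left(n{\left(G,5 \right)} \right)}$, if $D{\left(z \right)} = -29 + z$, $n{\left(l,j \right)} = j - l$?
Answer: $144$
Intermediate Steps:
$G = -6$ ($G = 6 \left(-1\right) = -6$)
$y = -8$ ($y = -2 + 2 \cdot 3 \left(-1\right) = -2 + 6 \left(-1\right) = -2 - 6 = -8$)
$y D{\left(n{\left(G,5 \right)} \right)} = - 8 \left(-29 + \left(5 - -6\right)\right) = - 8 \left(-29 + \left(5 + 6\right)\right) = - 8 \left(-29 + 11\right) = \left(-8\right) \left(-18\right) = 144$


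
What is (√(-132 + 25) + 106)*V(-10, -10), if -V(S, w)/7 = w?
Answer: 7420 + 70*I*√107 ≈ 7420.0 + 724.09*I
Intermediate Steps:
V(S, w) = -7*w
(√(-132 + 25) + 106)*V(-10, -10) = (√(-132 + 25) + 106)*(-7*(-10)) = (√(-107) + 106)*70 = (I*√107 + 106)*70 = (106 + I*√107)*70 = 7420 + 70*I*√107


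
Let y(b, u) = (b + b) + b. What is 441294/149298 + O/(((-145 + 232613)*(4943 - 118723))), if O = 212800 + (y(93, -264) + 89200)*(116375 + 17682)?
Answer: 1646902420503011/658160551542320 ≈ 2.5023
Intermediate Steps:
y(b, u) = 3*b (y(b, u) = 2*b + b = 3*b)
O = 11995499103 (O = 212800 + (3*93 + 89200)*(116375 + 17682) = 212800 + (279 + 89200)*134057 = 212800 + 89479*134057 = 212800 + 11995286303 = 11995499103)
441294/149298 + O/(((-145 + 232613)*(4943 - 118723))) = 441294/149298 + 11995499103/(((-145 + 232613)*(4943 - 118723))) = 441294*(1/149298) + 11995499103/((232468*(-113780))) = 73549/24883 + 11995499103/(-26450209040) = 73549/24883 + 11995499103*(-1/26450209040) = 73549/24883 - 11995499103/26450209040 = 1646902420503011/658160551542320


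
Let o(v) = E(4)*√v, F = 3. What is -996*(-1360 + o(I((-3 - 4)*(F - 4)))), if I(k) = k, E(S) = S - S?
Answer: 1354560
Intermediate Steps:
E(S) = 0
o(v) = 0 (o(v) = 0*√v = 0)
-996*(-1360 + o(I((-3 - 4)*(F - 4)))) = -996*(-1360 + 0) = -996*(-1360) = 1354560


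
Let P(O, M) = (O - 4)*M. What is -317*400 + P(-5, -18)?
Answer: -126638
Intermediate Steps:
P(O, M) = M*(-4 + O) (P(O, M) = (-4 + O)*M = M*(-4 + O))
-317*400 + P(-5, -18) = -317*400 - 18*(-4 - 5) = -126800 - 18*(-9) = -126800 + 162 = -126638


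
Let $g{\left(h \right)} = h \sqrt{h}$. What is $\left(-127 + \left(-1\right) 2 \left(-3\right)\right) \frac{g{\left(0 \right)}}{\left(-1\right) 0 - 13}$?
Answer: $0$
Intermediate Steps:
$g{\left(h \right)} = h^{\frac{3}{2}}$
$\left(-127 + \left(-1\right) 2 \left(-3\right)\right) \frac{g{\left(0 \right)}}{\left(-1\right) 0 - 13} = \left(-127 + \left(-1\right) 2 \left(-3\right)\right) \frac{0^{\frac{3}{2}}}{\left(-1\right) 0 - 13} = \left(-127 - -6\right) \frac{0}{0 - 13} = \left(-127 + 6\right) \frac{0}{0 - 13} = - 121 \frac{0}{-13} = - 121 \cdot 0 \left(- \frac{1}{13}\right) = \left(-121\right) 0 = 0$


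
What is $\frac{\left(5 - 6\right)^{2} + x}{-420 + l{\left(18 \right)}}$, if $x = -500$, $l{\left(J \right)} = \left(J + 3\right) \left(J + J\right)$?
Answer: $- \frac{499}{336} \approx -1.4851$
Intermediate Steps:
$l{\left(J \right)} = 2 J \left(3 + J\right)$ ($l{\left(J \right)} = \left(3 + J\right) 2 J = 2 J \left(3 + J\right)$)
$\frac{\left(5 - 6\right)^{2} + x}{-420 + l{\left(18 \right)}} = \frac{\left(5 - 6\right)^{2} - 500}{-420 + 2 \cdot 18 \left(3 + 18\right)} = \frac{\left(-1\right)^{2} - 500}{-420 + 2 \cdot 18 \cdot 21} = \frac{1 - 500}{-420 + 756} = - \frac{499}{336}$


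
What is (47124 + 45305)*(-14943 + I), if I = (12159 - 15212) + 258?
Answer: -1639505602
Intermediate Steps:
I = -2795 (I = -3053 + 258 = -2795)
(47124 + 45305)*(-14943 + I) = (47124 + 45305)*(-14943 - 2795) = 92429*(-17738) = -1639505602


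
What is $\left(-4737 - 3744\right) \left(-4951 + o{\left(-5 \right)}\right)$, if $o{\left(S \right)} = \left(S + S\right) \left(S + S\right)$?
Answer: $41141331$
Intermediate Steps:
$o{\left(S \right)} = 4 S^{2}$ ($o{\left(S \right)} = 2 S 2 S = 4 S^{2}$)
$\left(-4737 - 3744\right) \left(-4951 + o{\left(-5 \right)}\right) = \left(-4737 - 3744\right) \left(-4951 + 4 \left(-5\right)^{2}\right) = - 8481 \left(-4951 + 4 \cdot 25\right) = - 8481 \left(-4951 + 100\right) = \left(-8481\right) \left(-4851\right) = 41141331$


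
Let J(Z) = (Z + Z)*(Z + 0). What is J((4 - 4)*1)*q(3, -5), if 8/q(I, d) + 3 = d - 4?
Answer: 0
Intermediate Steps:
q(I, d) = 8/(-7 + d) (q(I, d) = 8/(-3 + (d - 4)) = 8/(-3 + (-4 + d)) = 8/(-7 + d))
J(Z) = 2*Z² (J(Z) = (2*Z)*Z = 2*Z²)
J((4 - 4)*1)*q(3, -5) = (2*((4 - 4)*1)²)*(8/(-7 - 5)) = (2*(0*1)²)*(8/(-12)) = (2*0²)*(8*(-1/12)) = (2*0)*(-⅔) = 0*(-⅔) = 0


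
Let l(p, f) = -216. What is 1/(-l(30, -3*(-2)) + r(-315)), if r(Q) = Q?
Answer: -1/99 ≈ -0.010101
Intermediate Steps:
1/(-l(30, -3*(-2)) + r(-315)) = 1/(-1*(-216) - 315) = 1/(216 - 315) = 1/(-99) = -1/99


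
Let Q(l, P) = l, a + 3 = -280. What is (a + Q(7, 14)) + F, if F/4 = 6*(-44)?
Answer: -1332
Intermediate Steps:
a = -283 (a = -3 - 280 = -283)
F = -1056 (F = 4*(6*(-44)) = 4*(-264) = -1056)
(a + Q(7, 14)) + F = (-283 + 7) - 1056 = -276 - 1056 = -1332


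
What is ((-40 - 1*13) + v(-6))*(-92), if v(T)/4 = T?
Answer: 7084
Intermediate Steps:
v(T) = 4*T
((-40 - 1*13) + v(-6))*(-92) = ((-40 - 1*13) + 4*(-6))*(-92) = ((-40 - 13) - 24)*(-92) = (-53 - 24)*(-92) = -77*(-92) = 7084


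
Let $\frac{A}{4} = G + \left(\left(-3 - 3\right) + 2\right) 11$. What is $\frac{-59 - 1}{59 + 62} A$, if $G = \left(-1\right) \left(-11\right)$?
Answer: $\frac{720}{11} \approx 65.455$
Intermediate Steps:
$G = 11$
$A = -132$ ($A = 4 \left(11 + \left(\left(-3 - 3\right) + 2\right) 11\right) = 4 \left(11 + \left(-6 + 2\right) 11\right) = 4 \left(11 - 44\right) = 4 \left(-33\right) = -132$)
$\frac{-59 - 1}{59 + 62} A = \frac{-59 - 1}{59 + 62} \left(-132\right) = - \frac{60}{121} \left(-132\right) = \left(-60\right) \frac{1}{121} \left(-132\right) = \left(- \frac{60}{121}\right) \left(-132\right) = \frac{720}{11}$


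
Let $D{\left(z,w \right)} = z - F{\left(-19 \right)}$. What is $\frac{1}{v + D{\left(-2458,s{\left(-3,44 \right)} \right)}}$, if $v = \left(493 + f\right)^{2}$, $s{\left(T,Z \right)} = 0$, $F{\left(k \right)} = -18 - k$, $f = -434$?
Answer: $\frac{1}{1022} \approx 0.00097847$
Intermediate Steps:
$v = 3481$ ($v = \left(493 - 434\right)^{2} = 59^{2} = 3481$)
$D{\left(z,w \right)} = -1 + z$ ($D{\left(z,w \right)} = z - \left(-18 - -19\right) = z - \left(-18 + 19\right) = z - 1 = -1 + z$)
$\frac{1}{v + D{\left(-2458,s{\left(-3,44 \right)} \right)}} = \frac{1}{3481 - 2459} = \frac{1}{1022}$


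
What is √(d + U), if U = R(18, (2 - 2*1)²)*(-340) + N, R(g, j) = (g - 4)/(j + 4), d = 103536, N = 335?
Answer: 3*√11409 ≈ 320.44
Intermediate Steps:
R(g, j) = (-4 + g)/(4 + j)
U = -855 (U = ((-4 + 18)/(4 + (2 - 2*1)²))*(-340) + 335 = (14/(4 + (2 - 2)²))*(-340) + 335 = (14/(4 + 0²))*(-340) + 335 = (14/(4 + 0))*(-340) + 335 = (14/4)*(-340) + 335 = ((¼)*14)*(-340) + 335 = (7/2)*(-340) + 335 = -1190 + 335 = -855)
√(d + U) = √(103536 - 855) = √102681 = 3*√11409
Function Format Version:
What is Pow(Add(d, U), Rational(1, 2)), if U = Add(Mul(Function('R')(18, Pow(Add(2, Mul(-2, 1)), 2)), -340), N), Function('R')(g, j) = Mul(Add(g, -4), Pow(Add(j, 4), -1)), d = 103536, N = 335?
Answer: Mul(3, Pow(11409, Rational(1, 2))) ≈ 320.44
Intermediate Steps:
Function('R')(g, j) = Mul(Pow(Add(4, j), -1), Add(-4, g)) (Function('R')(g, j) = Mul(Add(-4, g), Pow(Add(4, j), -1)) = Mul(Pow(Add(4, j), -1), Add(-4, g)))
U = -855 (U = Add(Mul(Mul(Pow(Add(4, Pow(Add(2, Mul(-2, 1)), 2)), -1), Add(-4, 18)), -340), 335) = Add(Mul(Mul(Pow(Add(4, Pow(Add(2, -2), 2)), -1), 14), -340), 335) = Add(Mul(Mul(Pow(Add(4, Pow(0, 2)), -1), 14), -340), 335) = Add(Mul(Mul(Pow(Add(4, 0), -1), 14), -340), 335) = Add(Mul(Mul(Pow(4, -1), 14), -340), 335) = Add(Mul(Mul(Rational(1, 4), 14), -340), 335) = Add(Mul(Rational(7, 2), -340), 335) = Add(-1190, 335) = -855)
Pow(Add(d, U), Rational(1, 2)) = Pow(Add(103536, -855), Rational(1, 2)) = Pow(102681, Rational(1, 2)) = Mul(3, Pow(11409, Rational(1, 2)))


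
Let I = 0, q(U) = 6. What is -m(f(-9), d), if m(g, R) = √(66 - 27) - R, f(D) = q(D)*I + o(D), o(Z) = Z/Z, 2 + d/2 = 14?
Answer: 24 - √39 ≈ 17.755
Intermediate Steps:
d = 24 (d = -4 + 2*14 = -4 + 28 = 24)
o(Z) = 1
f(D) = 1 (f(D) = 6*0 + 1 = 0 + 1 = 1)
m(g, R) = √39 - R
-m(f(-9), d) = -(√39 - 1*24) = -(√39 - 24) = -(-24 + √39) = 24 - √39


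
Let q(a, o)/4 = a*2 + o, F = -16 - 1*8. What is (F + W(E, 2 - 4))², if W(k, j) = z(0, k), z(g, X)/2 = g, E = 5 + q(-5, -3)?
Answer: 576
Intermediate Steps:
F = -24 (F = -16 - 8 = -24)
q(a, o) = 4*o + 8*a (q(a, o) = 4*(a*2 + o) = 4*(2*a + o) = 4*(o + 2*a) = 4*o + 8*a)
E = -47 (E = 5 + (4*(-3) + 8*(-5)) = 5 + (-12 - 40) = 5 - 52 = -47)
z(g, X) = 2*g
W(k, j) = 0 (W(k, j) = 2*0 = 0)
(F + W(E, 2 - 4))² = (-24 + 0)² = (-24)² = 576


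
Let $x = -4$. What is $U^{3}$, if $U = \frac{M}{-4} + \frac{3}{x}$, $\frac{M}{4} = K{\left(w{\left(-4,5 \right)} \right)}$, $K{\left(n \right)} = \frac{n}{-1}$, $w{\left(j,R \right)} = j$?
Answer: $- \frac{6859}{64} \approx -107.17$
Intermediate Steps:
$K{\left(n \right)} = - n$ ($K{\left(n \right)} = n \left(-1\right) = - n$)
$M = 16$ ($M = 4 \left(\left(-1\right) \left(-4\right)\right) = 4 \cdot 4 = 16$)
$U = - \frac{19}{4}$ ($U = \frac{16}{-4} + \frac{3}{-4} = 16 \left(- \frac{1}{4}\right) + 3 \left(- \frac{1}{4}\right) = -4 - \frac{3}{4} = - \frac{19}{4} \approx -4.75$)
$U^{3} = \left(- \frac{19}{4}\right)^{3} = - \frac{6859}{64}$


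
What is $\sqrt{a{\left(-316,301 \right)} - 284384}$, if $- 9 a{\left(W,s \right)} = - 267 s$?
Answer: $\frac{i \sqrt{2479089}}{3} \approx 524.84 i$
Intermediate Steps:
$a{\left(W,s \right)} = \frac{89 s}{3}$ ($a{\left(W,s \right)} = - \frac{\left(-267\right) s}{9} = \frac{89 s}{3}$)
$\sqrt{a{\left(-316,301 \right)} - 284384} = \sqrt{\frac{89}{3} \cdot 301 - 284384} = \sqrt{\frac{26789}{3} - 284384} = \sqrt{- \frac{826363}{3}} = \frac{i \sqrt{2479089}}{3}$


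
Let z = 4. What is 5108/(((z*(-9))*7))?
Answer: -1277/63 ≈ -20.270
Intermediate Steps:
5108/(((z*(-9))*7)) = 5108/(((4*(-9))*7)) = 5108/((-36*7)) = 5108/(-252) = 5108*(-1/252) = -1277/63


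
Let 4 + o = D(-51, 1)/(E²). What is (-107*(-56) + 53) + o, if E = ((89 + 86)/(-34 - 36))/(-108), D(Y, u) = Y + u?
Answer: -87271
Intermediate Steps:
E = 5/216 (E = (175/(-70))*(-1/108) = (175*(-1/70))*(-1/108) = -5/2*(-1/108) = 5/216 ≈ 0.023148)
o = -93316 (o = -4 + (-51 + 1)/((5/216)²) = -4 - 50/25/46656 = -4 - 50*46656/25 = -4 - 93312 = -93316)
(-107*(-56) + 53) + o = (-107*(-56) + 53) - 93316 = (5992 + 53) - 93316 = 6045 - 93316 = -87271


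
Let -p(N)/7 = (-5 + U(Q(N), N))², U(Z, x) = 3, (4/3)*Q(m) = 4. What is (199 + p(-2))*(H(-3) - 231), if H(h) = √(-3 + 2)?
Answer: -39501 + 171*I ≈ -39501.0 + 171.0*I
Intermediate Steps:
H(h) = I (H(h) = √(-1) = I)
Q(m) = 3 (Q(m) = (¾)*4 = 3)
p(N) = -28 (p(N) = -7*(-5 + 3)² = -7*(-2)² = -7*4 = -28)
(199 + p(-2))*(H(-3) - 231) = (199 - 28)*(I - 231) = 171*(-231 + I) = -39501 + 171*I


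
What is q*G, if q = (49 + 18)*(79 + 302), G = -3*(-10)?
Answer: 765810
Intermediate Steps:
G = 30
q = 25527 (q = 67*381 = 25527)
q*G = 25527*30 = 765810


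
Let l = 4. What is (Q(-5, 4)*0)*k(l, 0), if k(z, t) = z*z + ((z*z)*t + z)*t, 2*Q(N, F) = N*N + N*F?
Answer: 0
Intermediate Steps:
Q(N, F) = N**2/2 + F*N/2 (Q(N, F) = (N*N + N*F)/2 = (N**2 + F*N)/2 = N**2/2 + F*N/2)
k(z, t) = z**2 + t*(z + t*z**2) (k(z, t) = z**2 + (z**2*t + z)*t = z**2 + (t*z**2 + z)*t = z**2 + (z + t*z**2)*t = z**2 + t*(z + t*z**2))
(Q(-5, 4)*0)*k(l, 0) = (((1/2)*(-5)*(4 - 5))*0)*(4*(0 + 4 + 4*0**2)) = (((1/2)*(-5)*(-1))*0)*(4*(0 + 4 + 4*0)) = ((5/2)*0)*(4*(0 + 4 + 0)) = 0*(4*4) = 0*16 = 0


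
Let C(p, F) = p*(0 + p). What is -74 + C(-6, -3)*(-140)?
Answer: -5114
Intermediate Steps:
C(p, F) = p**2 (C(p, F) = p*p = p**2)
-74 + C(-6, -3)*(-140) = -74 + (-6)**2*(-140) = -74 + 36*(-140) = -74 - 5040 = -5114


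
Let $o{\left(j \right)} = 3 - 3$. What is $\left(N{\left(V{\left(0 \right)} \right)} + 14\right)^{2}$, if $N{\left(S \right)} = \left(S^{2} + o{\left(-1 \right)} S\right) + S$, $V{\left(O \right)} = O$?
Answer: $196$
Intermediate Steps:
$o{\left(j \right)} = 0$
$N{\left(S \right)} = S + S^{2}$ ($N{\left(S \right)} = \left(S^{2} + 0 S\right) + S = \left(S^{2} + 0\right) + S = S^{2} + S = S + S^{2}$)
$\left(N{\left(V{\left(0 \right)} \right)} + 14\right)^{2} = \left(0 \left(1 + 0\right) + 14\right)^{2} = \left(0 \cdot 1 + 14\right)^{2} = \left(0 + 14\right)^{2} = 14^{2} = 196$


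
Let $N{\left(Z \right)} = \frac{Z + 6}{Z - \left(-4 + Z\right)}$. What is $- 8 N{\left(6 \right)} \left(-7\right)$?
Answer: $168$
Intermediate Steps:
$N{\left(Z \right)} = \frac{3}{2} + \frac{Z}{4}$ ($N{\left(Z \right)} = \frac{6 + Z}{4} = \left(6 + Z\right) \frac{1}{4} = \frac{3}{2} + \frac{Z}{4}$)
$- 8 N{\left(6 \right)} \left(-7\right) = - 8 \left(\frac{3}{2} + \frac{1}{4} \cdot 6\right) \left(-7\right) = - 8 \left(\frac{3}{2} + \frac{3}{2}\right) \left(-7\right) = \left(-8\right) 3 \left(-7\right) = \left(-24\right) \left(-7\right) = 168$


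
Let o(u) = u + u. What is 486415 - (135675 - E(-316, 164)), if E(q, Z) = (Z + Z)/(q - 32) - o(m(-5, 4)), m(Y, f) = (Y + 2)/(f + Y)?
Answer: 30513776/87 ≈ 3.5073e+5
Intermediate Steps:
m(Y, f) = (2 + Y)/(Y + f)
o(u) = 2*u
E(q, Z) = -6 + 2*Z/(-32 + q) (E(q, Z) = (Z + Z)/(q - 32) - 2*(2 - 5)/(-5 + 4) = (2*Z)/(-32 + q) - 2*-3/(-1) = 2*Z/(-32 + q) - 2*(-1*(-3)) = 2*Z/(-32 + q) - 2*3 = 2*Z/(-32 + q) - 1*6 = 2*Z/(-32 + q) - 6 = -6 + 2*Z/(-32 + q))
486415 - (135675 - E(-316, 164)) = 486415 - (135675 - 2*(96 + 164 - 3*(-316))/(-32 - 316)) = 486415 - (135675 - 2*(96 + 164 + 948)/(-348)) = 486415 - (135675 - 2*(-1)*1208/348) = 486415 - (135675 - 1*(-604/87)) = 486415 - (135675 + 604/87) = 486415 - 1*11804329/87 = 486415 - 11804329/87 = 30513776/87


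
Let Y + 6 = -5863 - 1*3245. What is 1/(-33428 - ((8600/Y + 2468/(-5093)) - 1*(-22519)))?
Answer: -23208801/1298429642971 ≈ -1.7875e-5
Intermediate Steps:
Y = -9114 (Y = -6 + (-5863 - 1*3245) = -6 + (-5863 - 3245) = -6 - 9108 = -9114)
1/(-33428 - ((8600/Y + 2468/(-5093)) - 1*(-22519))) = 1/(-33428 - ((8600/(-9114) + 2468/(-5093)) - 1*(-22519))) = 1/(-33428 - ((8600*(-1/9114) + 2468*(-1/5093)) + 22519)) = 1/(-33428 - ((-4300/4557 - 2468/5093) + 22519)) = 1/(-33428 - (-33146576/23208801 + 22519)) = 1/(-33428 - 1*522605843143/23208801) = 1/(-33428 - 522605843143/23208801) = 1/(-1298429642971/23208801) = -23208801/1298429642971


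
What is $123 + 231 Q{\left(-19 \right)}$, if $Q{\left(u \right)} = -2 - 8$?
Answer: $-2187$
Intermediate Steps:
$Q{\left(u \right)} = -10$
$123 + 231 Q{\left(-19 \right)} = 123 + 231 \left(-10\right) = 123 - 2310 = -2187$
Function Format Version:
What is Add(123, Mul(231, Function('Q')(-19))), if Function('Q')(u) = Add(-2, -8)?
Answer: -2187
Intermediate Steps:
Function('Q')(u) = -10
Add(123, Mul(231, Function('Q')(-19))) = Add(123, Mul(231, -10)) = Add(123, -2310) = -2187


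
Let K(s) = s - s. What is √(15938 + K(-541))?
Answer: √15938 ≈ 126.25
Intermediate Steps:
K(s) = 0
√(15938 + K(-541)) = √(15938 + 0) = √15938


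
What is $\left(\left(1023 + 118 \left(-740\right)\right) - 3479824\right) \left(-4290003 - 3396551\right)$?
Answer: $27411181637034$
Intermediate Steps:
$\left(\left(1023 + 118 \left(-740\right)\right) - 3479824\right) \left(-4290003 - 3396551\right) = \left(\left(1023 - 87320\right) - 3479824\right) \left(-7686554\right) = \left(-86297 - 3479824\right) \left(-7686554\right) = \left(-3566121\right) \left(-7686554\right) = 27411181637034$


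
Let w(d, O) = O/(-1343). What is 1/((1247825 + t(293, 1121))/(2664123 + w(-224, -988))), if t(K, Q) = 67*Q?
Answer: 188311483/93510404 ≈ 2.0138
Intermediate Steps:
w(d, O) = -O/1343 (w(d, O) = O*(-1/1343) = -O/1343)
1/((1247825 + t(293, 1121))/(2664123 + w(-224, -988))) = 1/((1247825 + 67*1121)/(2664123 - 1/1343*(-988))) = 1/((1247825 + 75107)/(2664123 + 988/1343)) = 1/(1322932/(3577918177/1343)) = 1/(1322932*(1343/3577918177)) = 1/(93510404/188311483) = 188311483/93510404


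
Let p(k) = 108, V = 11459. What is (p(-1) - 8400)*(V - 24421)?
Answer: 107480904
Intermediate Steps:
(p(-1) - 8400)*(V - 24421) = (108 - 8400)*(11459 - 24421) = -8292*(-12962) = 107480904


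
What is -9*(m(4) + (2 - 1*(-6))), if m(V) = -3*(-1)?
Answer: -99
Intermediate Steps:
m(V) = 3
-9*(m(4) + (2 - 1*(-6))) = -9*(3 + (2 - 1*(-6))) = -9*(3 + (2 + 6)) = -9*(3 + 8) = -9*11 = -99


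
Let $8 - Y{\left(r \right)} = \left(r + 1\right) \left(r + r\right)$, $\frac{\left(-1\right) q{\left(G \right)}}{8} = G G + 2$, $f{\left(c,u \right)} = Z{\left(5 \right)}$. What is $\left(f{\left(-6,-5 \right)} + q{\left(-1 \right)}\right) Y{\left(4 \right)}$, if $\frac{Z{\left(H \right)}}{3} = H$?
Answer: $288$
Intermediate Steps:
$Z{\left(H \right)} = 3 H$
$f{\left(c,u \right)} = 15$ ($f{\left(c,u \right)} = 3 \cdot 5 = 15$)
$q{\left(G \right)} = -16 - 8 G^{2}$ ($q{\left(G \right)} = - 8 \left(G G + 2\right) = - 8 \left(G^{2} + 2\right) = - 8 \left(2 + G^{2}\right) = -16 - 8 G^{2}$)
$Y{\left(r \right)} = 8 - 2 r \left(1 + r\right)$ ($Y{\left(r \right)} = 8 - \left(r + 1\right) \left(r + r\right) = 8 - \left(1 + r\right) 2 r = 8 - 2 r \left(1 + r\right)$)
$\left(f{\left(-6,-5 \right)} + q{\left(-1 \right)}\right) Y{\left(4 \right)} = \left(15 - \left(16 + 8 \left(-1\right)^{2}\right)\right) \left(8 - 8 - 2 \cdot 4^{2}\right) = \left(15 - 24\right) \left(8 - 8 - 32\right) = \left(15 - 24\right) \left(-32\right) = \left(-9\right) \left(-32\right) = 288$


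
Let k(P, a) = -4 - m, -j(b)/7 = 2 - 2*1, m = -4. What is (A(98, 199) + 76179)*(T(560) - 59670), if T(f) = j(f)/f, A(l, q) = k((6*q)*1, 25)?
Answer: -4545600930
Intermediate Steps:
j(b) = 0 (j(b) = -7*(2 - 2*1) = -7*(2 - 2) = -7*0 = 0)
k(P, a) = 0 (k(P, a) = -4 - 1*(-4) = -4 + 4 = 0)
A(l, q) = 0
T(f) = 0 (T(f) = 0/f = 0)
(A(98, 199) + 76179)*(T(560) - 59670) = (0 + 76179)*(0 - 59670) = 76179*(-59670) = -4545600930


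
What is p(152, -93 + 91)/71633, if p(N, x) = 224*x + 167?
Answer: -281/71633 ≈ -0.0039228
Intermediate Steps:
p(N, x) = 167 + 224*x
p(152, -93 + 91)/71633 = (167 + 224*(-93 + 91))/71633 = (167 + 224*(-2))*(1/71633) = (167 - 448)*(1/71633) = -281*1/71633 = -281/71633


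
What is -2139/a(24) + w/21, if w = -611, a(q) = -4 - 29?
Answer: 8252/231 ≈ 35.723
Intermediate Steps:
a(q) = -33
-2139/a(24) + w/21 = -2139/(-33) - 611/21 = -2139*(-1/33) - 611*1/21 = 713/11 - 611/21 = 8252/231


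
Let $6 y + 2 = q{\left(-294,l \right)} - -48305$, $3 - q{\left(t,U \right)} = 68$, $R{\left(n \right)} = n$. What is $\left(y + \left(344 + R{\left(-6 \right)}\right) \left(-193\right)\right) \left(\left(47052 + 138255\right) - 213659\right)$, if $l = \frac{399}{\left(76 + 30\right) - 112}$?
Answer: $\frac{4864721216}{3} \approx 1.6216 \cdot 10^{9}$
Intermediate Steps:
$l = - \frac{133}{2}$ ($l = \frac{399}{106 - 112} = \frac{399}{-6} = 399 \left(- \frac{1}{6}\right) = - \frac{133}{2} \approx -66.5$)
$q{\left(t,U \right)} = -65$ ($q{\left(t,U \right)} = 3 - 68 = -65$)
$y = \frac{24119}{3}$ ($y = - \frac{1}{3} + \frac{-65 - -48305}{6} = - \frac{1}{3} + \frac{-65 + 48305}{6} = - \frac{1}{3} + \frac{1}{6} \cdot 48240 = - \frac{1}{3} + 8040 = \frac{24119}{3} \approx 8039.7$)
$\left(y + \left(344 + R{\left(-6 \right)}\right) \left(-193\right)\right) \left(\left(47052 + 138255\right) - 213659\right) = \left(\frac{24119}{3} + \left(344 - 6\right) \left(-193\right)\right) \left(\left(47052 + 138255\right) - 213659\right) = \left(\frac{24119}{3} + 338 \left(-193\right)\right) \left(185307 - 213659\right) = \left(\frac{24119}{3} - 65234\right) \left(-28352\right) = \left(- \frac{171583}{3}\right) \left(-28352\right) = \frac{4864721216}{3}$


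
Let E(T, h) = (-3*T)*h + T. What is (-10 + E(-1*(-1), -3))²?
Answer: 0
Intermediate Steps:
E(T, h) = T - 3*T*h (E(T, h) = -3*T*h + T = T - 3*T*h)
(-10 + E(-1*(-1), -3))² = (-10 + (-1*(-1))*(1 - 3*(-3)))² = (-10 + 1*(1 + 9))² = (-10 + 1*10)² = (-10 + 10)² = 0² = 0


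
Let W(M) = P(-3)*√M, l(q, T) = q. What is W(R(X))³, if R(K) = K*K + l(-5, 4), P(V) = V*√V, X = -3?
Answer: 648*I*√3 ≈ 1122.4*I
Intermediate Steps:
P(V) = V^(3/2)
R(K) = -5 + K² (R(K) = K*K - 5 = K² - 5 = -5 + K²)
W(M) = -3*I*√3*√M (W(M) = (-3)^(3/2)*√M = (-3*I*√3)*√M = -3*I*√3*√M)
W(R(X))³ = (-3*I*√3*√(-5 + (-3)²))³ = (-3*I*√3*√(-5 + 9))³ = (-3*I*√3*√4)³ = (-3*I*√3*2)³ = (-6*I*√3)³ = 648*I*√3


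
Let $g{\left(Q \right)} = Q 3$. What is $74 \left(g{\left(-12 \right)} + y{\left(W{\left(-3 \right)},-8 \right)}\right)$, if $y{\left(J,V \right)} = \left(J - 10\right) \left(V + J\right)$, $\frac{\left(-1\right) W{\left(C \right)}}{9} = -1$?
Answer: $-2738$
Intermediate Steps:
$W{\left(C \right)} = 9$ ($W{\left(C \right)} = \left(-9\right) \left(-1\right) = 9$)
$y{\left(J,V \right)} = \left(-10 + J\right) \left(J + V\right)$
$g{\left(Q \right)} = 3 Q$
$74 \left(g{\left(-12 \right)} + y{\left(W{\left(-3 \right)},-8 \right)}\right) = 74 \left(3 \left(-12\right) + \left(9^{2} - 90 - -80 + 9 \left(-8\right)\right)\right) = 74 \left(-36 + \left(81 - 90 + 80 - 72\right)\right) = 74 \left(-36 - 1\right) = 74 \left(-37\right) = -2738$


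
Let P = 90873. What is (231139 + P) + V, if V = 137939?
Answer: 459951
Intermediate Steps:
(231139 + P) + V = (231139 + 90873) + 137939 = 322012 + 137939 = 459951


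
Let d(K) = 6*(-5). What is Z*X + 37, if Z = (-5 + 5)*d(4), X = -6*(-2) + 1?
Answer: 37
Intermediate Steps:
d(K) = -30
X = 13 (X = 12 + 1 = 13)
Z = 0 (Z = (-5 + 5)*(-30) = 0*(-30) = 0)
Z*X + 37 = 0*13 + 37 = 0 + 37 = 37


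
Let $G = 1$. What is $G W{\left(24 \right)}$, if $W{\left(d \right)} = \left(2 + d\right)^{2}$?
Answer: $676$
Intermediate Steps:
$G W{\left(24 \right)} = 1 \left(2 + 24\right)^{2} = 1 \cdot 26^{2} = 1 \cdot 676 = 676$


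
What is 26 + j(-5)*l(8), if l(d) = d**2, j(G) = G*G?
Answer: 1626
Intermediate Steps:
j(G) = G**2
26 + j(-5)*l(8) = 26 + (-5)**2*8**2 = 26 + 25*64 = 26 + 1600 = 1626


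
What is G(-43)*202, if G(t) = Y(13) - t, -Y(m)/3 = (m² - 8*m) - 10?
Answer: -24644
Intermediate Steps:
Y(m) = 30 - 3*m² + 24*m (Y(m) = -3*((m² - 8*m) - 10) = -3*(-10 + m² - 8*m) = 30 - 3*m² + 24*m)
G(t) = -165 - t (G(t) = (30 - 3*13² + 24*13) - t = (30 - 3*169 + 312) - t = (30 - 507 + 312) - t = -165 - t)
G(-43)*202 = (-165 - 1*(-43))*202 = (-165 + 43)*202 = -122*202 = -24644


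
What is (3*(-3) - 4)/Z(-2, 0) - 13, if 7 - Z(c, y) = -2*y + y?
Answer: -104/7 ≈ -14.857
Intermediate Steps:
Z(c, y) = 7 + y (Z(c, y) = 7 - (-2*y + y) = 7 - (-1)*y = 7 + y)
(3*(-3) - 4)/Z(-2, 0) - 13 = (3*(-3) - 4)/(7 + 0) - 13 = (-9 - 4)/7 - 13 = (1/7)*(-13) - 13 = -13/7 - 13 = -104/7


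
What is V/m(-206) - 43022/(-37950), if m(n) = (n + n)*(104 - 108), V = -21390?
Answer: -185212561/15635400 ≈ -11.846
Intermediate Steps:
m(n) = -8*n (m(n) = (2*n)*(-4) = -8*n)
V/m(-206) - 43022/(-37950) = -21390/((-8*(-206))) - 43022/(-37950) = -21390/1648 - 43022*(-1/37950) = -21390*1/1648 + 21511/18975 = -10695/824 + 21511/18975 = -185212561/15635400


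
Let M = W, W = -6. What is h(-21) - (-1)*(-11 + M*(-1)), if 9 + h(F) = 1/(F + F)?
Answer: -589/42 ≈ -14.024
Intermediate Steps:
M = -6
h(F) = -9 + 1/(2*F) (h(F) = -9 + 1/(F + F) = -9 + 1/(2*F))
h(-21) - (-1)*(-11 + M*(-1)) = (-9 + (1/2)/(-21)) - (-1)*(-11 - 6*(-1)) = (-9 + (1/2)*(-1/21)) - (-1)*(-11 + 6) = (-9 - 1/42) - (-1)*(-5) = -379/42 - 1*5 = -379/42 - 5 = -589/42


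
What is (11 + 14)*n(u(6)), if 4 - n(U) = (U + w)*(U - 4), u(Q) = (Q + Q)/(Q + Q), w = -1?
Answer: 100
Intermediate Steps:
u(Q) = 1 (u(Q) = (2*Q)/((2*Q)) = (2*Q)*(1/(2*Q)) = 1)
n(U) = 4 - (-1 + U)*(-4 + U) (n(U) = 4 - (U - 1)*(U - 4) = 4 - (-1 + U)*(-4 + U))
(11 + 14)*n(u(6)) = (11 + 14)*(1*(5 - 1*1)) = 25*(1*(5 - 1)) = 25*(1*4) = 25*4 = 100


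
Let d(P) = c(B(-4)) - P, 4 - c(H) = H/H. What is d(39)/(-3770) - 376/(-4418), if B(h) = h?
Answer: 8386/88595 ≈ 0.094656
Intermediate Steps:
c(H) = 3 (c(H) = 4 - H/H = 4 - 1*1 = 4 - 1 = 3)
d(P) = 3 - P
d(39)/(-3770) - 376/(-4418) = (3 - 1*39)/(-3770) - 376/(-4418) = (3 - 39)*(-1/3770) - 376*(-1/4418) = -36*(-1/3770) + 4/47 = 18/1885 + 4/47 = 8386/88595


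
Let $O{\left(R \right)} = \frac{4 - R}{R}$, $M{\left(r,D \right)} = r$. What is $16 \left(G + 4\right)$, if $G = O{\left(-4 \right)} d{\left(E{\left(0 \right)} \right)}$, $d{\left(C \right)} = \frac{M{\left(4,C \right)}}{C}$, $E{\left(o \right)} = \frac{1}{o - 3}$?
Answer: $448$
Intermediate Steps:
$E{\left(o \right)} = \frac{1}{-3 + o}$
$d{\left(C \right)} = \frac{4}{C}$
$O{\left(R \right)} = \frac{4 - R}{R}$
$G = 24$ ($G = \frac{4 - -4}{-4} \frac{4}{\frac{1}{-3 + 0}} = - \frac{4 + 4}{4} \frac{4}{\frac{1}{-3}} = \left(- \frac{1}{4}\right) 8 \frac{4}{- \frac{1}{3}} = - 2 \cdot 4 \left(-3\right) = \left(-2\right) \left(-12\right) = 24$)
$16 \left(G + 4\right) = 16 \left(24 + 4\right) = 16 \cdot 28 = 448$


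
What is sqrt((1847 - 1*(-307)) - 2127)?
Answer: 3*sqrt(3) ≈ 5.1962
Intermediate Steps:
sqrt((1847 - 1*(-307)) - 2127) = sqrt((1847 + 307) - 2127) = sqrt(2154 - 2127) = sqrt(27) = 3*sqrt(3)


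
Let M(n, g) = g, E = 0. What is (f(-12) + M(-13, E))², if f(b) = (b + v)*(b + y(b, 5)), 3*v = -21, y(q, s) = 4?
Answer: 23104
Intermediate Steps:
v = -7 (v = (⅓)*(-21) = -7)
f(b) = (-7 + b)*(4 + b) (f(b) = (b - 7)*(b + 4) = (-7 + b)*(4 + b))
(f(-12) + M(-13, E))² = ((-28 + (-12)² - 3*(-12)) + 0)² = ((-28 + 144 + 36) + 0)² = (152 + 0)² = 152² = 23104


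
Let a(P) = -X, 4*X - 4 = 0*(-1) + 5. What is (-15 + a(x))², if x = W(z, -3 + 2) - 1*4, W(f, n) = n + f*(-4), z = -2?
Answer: 4761/16 ≈ 297.56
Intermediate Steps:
W(f, n) = n - 4*f
X = 9/4 (X = 1 + (0*(-1) + 5)/4 = 1 + (0 + 5)/4 = 1 + (¼)*5 = 1 + 5/4 = 9/4 ≈ 2.2500)
x = 3 (x = ((-3 + 2) - 4*(-2)) - 1*4 = (-1 + 8) - 4 = 7 - 4 = 3)
a(P) = -9/4 (a(P) = -1*9/4 = -9/4)
(-15 + a(x))² = (-15 - 9/4)² = (-69/4)² = 4761/16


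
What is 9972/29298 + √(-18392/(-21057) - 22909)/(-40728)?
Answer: 1662/4883 - I*√10157400296997/857609496 ≈ 0.34036 - 0.0037162*I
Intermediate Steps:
9972/29298 + √(-18392/(-21057) - 22909)/(-40728) = 9972*(1/29298) + √(-18392*(-1/21057) - 22909)*(-1/40728) = 1662/4883 + √(18392/21057 - 22909)*(-1/40728) = 1662/4883 + √(-482376421/21057)*(-1/40728) = 1662/4883 + (I*√10157400296997/21057)*(-1/40728) = 1662/4883 - I*√10157400296997/857609496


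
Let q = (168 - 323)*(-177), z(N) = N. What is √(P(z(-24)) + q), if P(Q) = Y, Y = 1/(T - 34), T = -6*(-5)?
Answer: √109739/2 ≈ 165.63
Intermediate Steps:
T = 30
q = 27435 (q = -155*(-177) = 27435)
Y = -¼ (Y = 1/(30 - 34) = 1/(-4) = -¼ ≈ -0.25000)
P(Q) = -¼
√(P(z(-24)) + q) = √(-¼ + 27435) = √(109739/4) = √109739/2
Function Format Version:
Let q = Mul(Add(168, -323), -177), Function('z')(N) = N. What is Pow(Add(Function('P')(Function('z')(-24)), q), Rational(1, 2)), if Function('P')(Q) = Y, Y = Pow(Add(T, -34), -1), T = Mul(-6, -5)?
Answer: Mul(Rational(1, 2), Pow(109739, Rational(1, 2))) ≈ 165.63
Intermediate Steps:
T = 30
q = 27435 (q = Mul(-155, -177) = 27435)
Y = Rational(-1, 4) (Y = Pow(Add(30, -34), -1) = Pow(-4, -1) = Rational(-1, 4) ≈ -0.25000)
Function('P')(Q) = Rational(-1, 4)
Pow(Add(Function('P')(Function('z')(-24)), q), Rational(1, 2)) = Pow(Add(Rational(-1, 4), 27435), Rational(1, 2)) = Pow(Rational(109739, 4), Rational(1, 2)) = Mul(Rational(1, 2), Pow(109739, Rational(1, 2)))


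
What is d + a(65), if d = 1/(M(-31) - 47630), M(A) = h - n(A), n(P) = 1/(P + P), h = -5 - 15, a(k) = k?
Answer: 192029373/2954299 ≈ 65.000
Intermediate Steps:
h = -20
n(P) = 1/(2*P)
M(A) = -20 - 1/(2*A)
d = -62/2954299 (d = 1/((-20 - 1/2/(-31)) - 47630) = 1/((-20 - 1/2*(-1/31)) - 47630) = 1/((-20 + 1/62) - 47630) = 1/(-1239/62 - 47630) = 1/(-2954299/62) = -62/2954299 ≈ -2.0986e-5)
d + a(65) = -62/2954299 + 65 = 192029373/2954299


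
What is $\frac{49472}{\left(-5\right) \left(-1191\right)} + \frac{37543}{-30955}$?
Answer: $\frac{261567439}{36867405} \approx 7.0948$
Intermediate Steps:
$\frac{49472}{\left(-5\right) \left(-1191\right)} + \frac{37543}{-30955} = \frac{49472}{5955} + 37543 \left(- \frac{1}{30955}\right) = 49472 \cdot \frac{1}{5955} - \frac{37543}{30955} = \frac{49472}{5955} - \frac{37543}{30955} = \frac{261567439}{36867405}$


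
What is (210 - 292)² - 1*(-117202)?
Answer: 123926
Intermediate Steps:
(210 - 292)² - 1*(-117202) = (-82)² + 117202 = 6724 + 117202 = 123926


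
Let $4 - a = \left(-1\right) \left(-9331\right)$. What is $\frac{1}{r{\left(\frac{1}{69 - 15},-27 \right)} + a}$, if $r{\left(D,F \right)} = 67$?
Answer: $- \frac{1}{9260} \approx -0.00010799$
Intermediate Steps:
$a = -9327$ ($a = 4 - \left(-1\right) \left(-9331\right) = 4 - 9331 = -9327$)
$\frac{1}{r{\left(\frac{1}{69 - 15},-27 \right)} + a} = \frac{1}{67 - 9327} = \frac{1}{-9260} = - \frac{1}{9260}$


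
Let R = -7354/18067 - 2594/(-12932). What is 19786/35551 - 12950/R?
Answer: 10756653612010798/171484265763 ≈ 62727.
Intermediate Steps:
R = -24118065/116821222 (R = -7354*1/18067 - 2594*(-1/12932) = -7354/18067 + 1297/6466 = -24118065/116821222 ≈ -0.20645)
19786/35551 - 12950/R = 19786/35551 - 12950/(-24118065/116821222) = 19786*(1/35551) - 12950*(-116821222/24118065) = 19786/35551 + 302566964980/4823613 = 10756653612010798/171484265763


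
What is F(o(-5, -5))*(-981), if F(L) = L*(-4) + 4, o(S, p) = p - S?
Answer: -3924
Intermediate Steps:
F(L) = 4 - 4*L (F(L) = -4*L + 4 = 4 - 4*L)
F(o(-5, -5))*(-981) = (4 - 4*(-5 - 1*(-5)))*(-981) = (4 - 4*(-5 + 5))*(-981) = (4 - 4*0)*(-981) = (4 + 0)*(-981) = 4*(-981) = -3924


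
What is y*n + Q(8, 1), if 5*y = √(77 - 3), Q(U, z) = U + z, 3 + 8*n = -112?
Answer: 9 - 23*√74/8 ≈ -15.732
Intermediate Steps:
n = -115/8 (n = -3/8 + (⅛)*(-112) = -3/8 - 14 = -115/8 ≈ -14.375)
y = √74/5 (y = √(77 - 3)/5 = √74/5 ≈ 1.7205)
y*n + Q(8, 1) = (√74/5)*(-115/8) + (8 + 1) = -23*√74/8 + 9 = 9 - 23*√74/8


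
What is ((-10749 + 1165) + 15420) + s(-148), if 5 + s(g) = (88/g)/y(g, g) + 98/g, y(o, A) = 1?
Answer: 431401/74 ≈ 5829.7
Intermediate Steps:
s(g) = -5 + 186/g (s(g) = -5 + ((88/g)/1 + 98/g) = -5 + ((88/g)*1 + 98/g) = -5 + (88/g + 98/g) = -5 + 186/g)
((-10749 + 1165) + 15420) + s(-148) = ((-10749 + 1165) + 15420) + (-5 + 186/(-148)) = (-9584 + 15420) + (-5 + 186*(-1/148)) = 5836 + (-5 - 93/74) = 5836 - 463/74 = 431401/74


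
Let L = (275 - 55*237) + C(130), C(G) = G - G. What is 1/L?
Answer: -1/12760 ≈ -7.8370e-5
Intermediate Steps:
C(G) = 0
L = -12760 (L = (275 - 55*237) + 0 = (275 - 13035) + 0 = -12760 + 0 = -12760)
1/L = 1/(-12760) = -1/12760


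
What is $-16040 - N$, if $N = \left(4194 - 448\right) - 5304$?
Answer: $-14482$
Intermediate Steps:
$N = -1558$ ($N = 3746 - 5304 = -1558$)
$-16040 - N = -16040 - -1558 = -16040 + 1558 = -14482$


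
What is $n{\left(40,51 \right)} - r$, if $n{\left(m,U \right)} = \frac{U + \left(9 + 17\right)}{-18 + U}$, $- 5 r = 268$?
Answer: $\frac{839}{15} \approx 55.933$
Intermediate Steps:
$r = - \frac{268}{5}$ ($r = \left(- \frac{1}{5}\right) 268 = - \frac{268}{5} \approx -53.6$)
$n{\left(m,U \right)} = \frac{26 + U}{-18 + U}$ ($n{\left(m,U \right)} = \frac{U + 26}{-18 + U} = \frac{26 + U}{-18 + U}$)
$n{\left(40,51 \right)} - r = \frac{26 + 51}{-18 + 51} - - \frac{268}{5} = \frac{1}{33} \cdot 77 + \frac{268}{5} = \frac{7}{3} + \frac{268}{5} = \frac{839}{15}$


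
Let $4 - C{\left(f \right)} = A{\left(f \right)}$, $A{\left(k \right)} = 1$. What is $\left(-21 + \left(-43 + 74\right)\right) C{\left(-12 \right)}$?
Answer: $30$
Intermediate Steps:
$C{\left(f \right)} = 3$ ($C{\left(f \right)} = 4 - 1 = 3$)
$\left(-21 + \left(-43 + 74\right)\right) C{\left(-12 \right)} = \left(-21 + \left(-43 + 74\right)\right) 3 = \left(-21 + 31\right) 3 = 10 \cdot 3 = 30$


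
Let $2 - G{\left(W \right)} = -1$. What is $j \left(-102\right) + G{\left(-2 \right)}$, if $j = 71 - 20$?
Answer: $-5199$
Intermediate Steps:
$G{\left(W \right)} = 3$ ($G{\left(W \right)} = 2 - -1 = 2 + 1 = 3$)
$j = 51$
$j \left(-102\right) + G{\left(-2 \right)} = 51 \left(-102\right) + 3 = -5202 + 3 = -5199$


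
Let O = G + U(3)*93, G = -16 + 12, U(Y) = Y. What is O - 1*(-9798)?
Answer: 10073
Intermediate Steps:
G = -4
O = 275 (O = -4 + 3*93 = -4 + 279 = 275)
O - 1*(-9798) = 275 - 1*(-9798) = 275 + 9798 = 10073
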